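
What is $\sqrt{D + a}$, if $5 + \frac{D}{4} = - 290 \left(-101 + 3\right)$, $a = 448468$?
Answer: $28 \sqrt{717} \approx 749.75$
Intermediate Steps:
$D = 113660$ ($D = -20 + 4 \left(- 290 \left(-101 + 3\right)\right) = -20 + 4 \left(\left(-290\right) \left(-98\right)\right) = -20 + 4 \cdot 28420 = -20 + 113680 = 113660$)
$\sqrt{D + a} = \sqrt{113660 + 448468} = \sqrt{562128} = 28 \sqrt{717}$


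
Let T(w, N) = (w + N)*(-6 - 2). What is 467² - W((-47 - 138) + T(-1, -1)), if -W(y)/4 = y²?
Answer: 332333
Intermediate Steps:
T(w, N) = -8*N - 8*w (T(w, N) = (N + w)*(-8) = -8*N - 8*w)
W(y) = -4*y²
467² - W((-47 - 138) + T(-1, -1)) = 467² - (-4)*((-47 - 138) + (-8*(-1) - 8*(-1)))² = 218089 - (-4)*(-185 + (8 + 8))² = 218089 - (-4)*(-185 + 16)² = 218089 - (-4)*(-169)² = 218089 - (-4)*28561 = 218089 - 1*(-114244) = 218089 + 114244 = 332333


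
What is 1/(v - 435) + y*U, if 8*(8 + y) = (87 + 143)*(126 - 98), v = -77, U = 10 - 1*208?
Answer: -80796673/512 ≈ -1.5781e+5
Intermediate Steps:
U = -198 (U = 10 - 208 = -198)
y = 797 (y = -8 + ((87 + 143)*(126 - 98))/8 = -8 + (230*28)/8 = -8 + (⅛)*6440 = -8 + 805 = 797)
1/(v - 435) + y*U = 1/(-77 - 435) + 797*(-198) = 1/(-512) - 157806 = -1/512 - 157806 = -80796673/512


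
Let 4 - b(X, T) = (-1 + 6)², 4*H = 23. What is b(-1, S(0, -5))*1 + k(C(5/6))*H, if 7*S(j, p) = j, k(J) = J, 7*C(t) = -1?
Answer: -611/28 ≈ -21.821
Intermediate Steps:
C(t) = -⅐ (C(t) = (⅐)*(-1) = -⅐)
S(j, p) = j/7
H = 23/4 (H = (¼)*23 = 23/4 ≈ 5.7500)
b(X, T) = -21 (b(X, T) = 4 - (-1 + 6)² = 4 - 1*5² = 4 - 1*25 = 4 - 25 = -21)
b(-1, S(0, -5))*1 + k(C(5/6))*H = -21*1 - ⅐*23/4 = -21 - 23/28 = -611/28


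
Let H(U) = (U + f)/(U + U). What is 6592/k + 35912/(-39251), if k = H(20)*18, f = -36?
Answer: -323751448/353259 ≈ -916.47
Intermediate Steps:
H(U) = (-36 + U)/(2*U) (H(U) = (U - 36)/(U + U) = (-36 + U)/((2*U)) = (-36 + U)*(1/(2*U)) = (-36 + U)/(2*U))
k = -36/5 (k = ((½)*(-36 + 20)/20)*18 = ((½)*(1/20)*(-16))*18 = -⅖*18 = -36/5 ≈ -7.2000)
6592/k + 35912/(-39251) = 6592/(-36/5) + 35912/(-39251) = 6592*(-5/36) + 35912*(-1/39251) = -8240/9 - 35912/39251 = -323751448/353259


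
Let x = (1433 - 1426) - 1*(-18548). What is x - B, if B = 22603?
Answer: -4048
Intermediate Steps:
x = 18555 (x = 7 + 18548 = 18555)
x - B = 18555 - 1*22603 = 18555 - 22603 = -4048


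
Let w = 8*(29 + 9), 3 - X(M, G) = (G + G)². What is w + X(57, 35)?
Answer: -4593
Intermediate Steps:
X(M, G) = 3 - 4*G² (X(M, G) = 3 - (G + G)² = 3 - (2*G)² = 3 - 4*G²)
w = 304 (w = 8*38 = 304)
w + X(57, 35) = 304 + (3 - 4*35²) = 304 + (3 - 4*1225) = 304 + (3 - 4900) = 304 - 4897 = -4593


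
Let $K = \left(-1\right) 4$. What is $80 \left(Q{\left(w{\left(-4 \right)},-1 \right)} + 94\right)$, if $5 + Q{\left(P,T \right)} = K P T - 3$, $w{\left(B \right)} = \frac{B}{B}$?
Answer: $7200$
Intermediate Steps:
$w{\left(B \right)} = 1$
$K = -4$
$Q{\left(P,T \right)} = -8 - 4 P T$ ($Q{\left(P,T \right)} = -5 + \left(- 4 P T - 3\right) = -5 - \left(3 + 4 P T\right) = -8 - 4 P T$)
$80 \left(Q{\left(w{\left(-4 \right)},-1 \right)} + 94\right) = 80 \left(\left(-8 - 4 \left(-1\right)\right) + 94\right) = 80 \left(\left(-8 + 4\right) + 94\right) = 80 \left(-4 + 94\right) = 80 \cdot 90 = 7200$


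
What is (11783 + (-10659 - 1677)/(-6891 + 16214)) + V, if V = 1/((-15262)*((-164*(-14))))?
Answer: 3848984150479973/326692389296 ≈ 11782.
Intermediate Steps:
V = -1/35041552 (V = -1/15262/2296 = -1/15262*1/2296 = -1/35041552 ≈ -2.8538e-8)
(11783 + (-10659 - 1677)/(-6891 + 16214)) + V = (11783 + (-10659 - 1677)/(-6891 + 16214)) - 1/35041552 = (11783 - 12336/9323) - 1/35041552 = 109840573/9323 - 1/35041552 = 3848984150479973/326692389296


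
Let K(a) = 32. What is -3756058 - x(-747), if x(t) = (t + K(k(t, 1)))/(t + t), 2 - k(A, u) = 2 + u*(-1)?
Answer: -5611551367/1494 ≈ -3.7561e+6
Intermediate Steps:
k(A, u) = u (k(A, u) = 2 - (2 + u*(-1)) = 2 - (2 - u) = 2 + (-2 + u) = u)
x(t) = (32 + t)/(2*t) (x(t) = (t + 32)/(t + t) = (32 + t)/((2*t)) = (32 + t)*(1/(2*t)) = (32 + t)/(2*t))
-3756058 - x(-747) = -3756058 - (32 - 747)/(2*(-747)) = -3756058 - (-1)*(-715)/(2*747) = -3756058 - 1*715/1494 = -3756058 - 715/1494 = -5611551367/1494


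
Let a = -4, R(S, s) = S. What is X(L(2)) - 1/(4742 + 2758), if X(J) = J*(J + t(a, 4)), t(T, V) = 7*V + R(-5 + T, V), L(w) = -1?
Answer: -135001/7500 ≈ -18.000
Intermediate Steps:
t(T, V) = -5 + T + 7*V (t(T, V) = 7*V + (-5 + T) = -5 + T + 7*V)
X(J) = J*(19 + J) (X(J) = J*(J + (-5 - 4 + 7*4)) = J*(J + (-5 - 4 + 28)) = J*(J + 19) = J*(19 + J))
X(L(2)) - 1/(4742 + 2758) = -(19 - 1) - 1/(4742 + 2758) = -1*18 - 1/7500 = -18 - 1*1/7500 = -18 - 1/7500 = -135001/7500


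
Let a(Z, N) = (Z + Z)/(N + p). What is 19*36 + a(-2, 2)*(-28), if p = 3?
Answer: 3532/5 ≈ 706.40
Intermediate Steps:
a(Z, N) = 2*Z/(3 + N) (a(Z, N) = (Z + Z)/(N + 3) = (2*Z)/(3 + N) = 2*Z/(3 + N))
19*36 + a(-2, 2)*(-28) = 19*36 + (2*(-2)/(3 + 2))*(-28) = 684 + (2*(-2)/5)*(-28) = 684 + (2*(-2)*(1/5))*(-28) = 684 - 4/5*(-28) = 684 + 112/5 = 3532/5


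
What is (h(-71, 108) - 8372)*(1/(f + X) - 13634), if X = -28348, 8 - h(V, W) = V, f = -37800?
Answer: 7479140181069/66148 ≈ 1.1307e+8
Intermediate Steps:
h(V, W) = 8 - V
(h(-71, 108) - 8372)*(1/(f + X) - 13634) = ((8 - 1*(-71)) - 8372)*(1/(-37800 - 28348) - 13634) = ((8 + 71) - 8372)*(1/(-66148) - 13634) = (79 - 8372)*(-1/66148 - 13634) = -8293*(-901861833/66148) = 7479140181069/66148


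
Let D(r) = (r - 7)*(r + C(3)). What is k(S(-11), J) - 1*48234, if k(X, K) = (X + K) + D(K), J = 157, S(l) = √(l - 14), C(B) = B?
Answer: -24077 + 5*I ≈ -24077.0 + 5.0*I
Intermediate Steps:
S(l) = √(-14 + l)
D(r) = (-7 + r)*(3 + r) (D(r) = (r - 7)*(r + 3) = (-7 + r)*(3 + r))
k(X, K) = -21 + X + K² - 3*K (k(X, K) = (X + K) + (-21 + K² - 4*K) = (K + X) + (-21 + K² - 4*K) = -21 + X + K² - 3*K)
k(S(-11), J) - 1*48234 = (-21 + √(-14 - 11) + 157² - 3*157) - 1*48234 = (-21 + √(-25) + 24649 - 471) - 48234 = (-21 + 5*I + 24649 - 471) - 48234 = (24157 + 5*I) - 48234 = -24077 + 5*I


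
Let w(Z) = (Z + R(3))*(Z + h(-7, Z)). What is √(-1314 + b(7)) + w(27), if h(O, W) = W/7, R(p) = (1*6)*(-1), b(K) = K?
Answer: 648 + I*√1307 ≈ 648.0 + 36.152*I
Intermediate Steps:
R(p) = -6 (R(p) = 6*(-1) = -6)
h(O, W) = W/7 (h(O, W) = W*(⅐) = W/7)
w(Z) = 8*Z*(-6 + Z)/7 (w(Z) = (Z - 6)*(Z + Z/7) = (-6 + Z)*(8*Z/7) = 8*Z*(-6 + Z)/7)
√(-1314 + b(7)) + w(27) = √(-1314 + 7) + (8/7)*27*(-6 + 27) = √(-1307) + (8/7)*27*21 = I*√1307 + 648 = 648 + I*√1307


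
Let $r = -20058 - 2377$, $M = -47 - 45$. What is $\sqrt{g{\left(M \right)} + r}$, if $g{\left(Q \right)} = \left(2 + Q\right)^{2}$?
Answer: $i \sqrt{14335} \approx 119.73 i$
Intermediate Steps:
$M = -92$ ($M = -47 - 45 = -92$)
$r = -22435$
$\sqrt{g{\left(M \right)} + r} = \sqrt{\left(2 - 92\right)^{2} - 22435} = \sqrt{\left(-90\right)^{2} - 22435} = \sqrt{8100 - 22435} = \sqrt{-14335} = i \sqrt{14335}$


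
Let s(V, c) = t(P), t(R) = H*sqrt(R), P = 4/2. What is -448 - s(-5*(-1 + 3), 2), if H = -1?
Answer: -448 + sqrt(2) ≈ -446.59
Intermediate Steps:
P = 2 (P = 4*(1/2) = 2)
t(R) = -sqrt(R)
s(V, c) = -sqrt(2)
-448 - s(-5*(-1 + 3), 2) = -448 - (-1)*sqrt(2) = -448 + sqrt(2)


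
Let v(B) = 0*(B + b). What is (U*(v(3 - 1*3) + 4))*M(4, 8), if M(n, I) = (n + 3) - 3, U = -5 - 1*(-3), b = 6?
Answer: -32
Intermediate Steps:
v(B) = 0 (v(B) = 0*(B + 6) = 0*(6 + B) = 0)
U = -2 (U = -5 + 3 = -2)
M(n, I) = n (M(n, I) = (3 + n) - 3 = n)
(U*(v(3 - 1*3) + 4))*M(4, 8) = -2*(0 + 4)*4 = -2*4*4 = -8*4 = -32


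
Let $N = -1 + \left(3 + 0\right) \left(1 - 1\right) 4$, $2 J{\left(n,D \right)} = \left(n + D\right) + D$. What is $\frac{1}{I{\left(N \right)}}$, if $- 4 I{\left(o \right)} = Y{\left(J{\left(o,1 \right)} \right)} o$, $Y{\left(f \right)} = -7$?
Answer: $- \frac{4}{7} \approx -0.57143$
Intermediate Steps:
$J{\left(n,D \right)} = D + \frac{n}{2}$ ($J{\left(n,D \right)} = \frac{\left(n + D\right) + D}{2} = \frac{\left(D + n\right) + D}{2} = \frac{n + 2 D}{2} = D + \frac{n}{2}$)
$N = -1$ ($N = -1 + 3 \cdot 0 \cdot 4 = -1 + 0 \cdot 4 = -1 + 0 = -1$)
$I{\left(o \right)} = \frac{7 o}{4}$ ($I{\left(o \right)} = - \frac{\left(-7\right) o}{4} = \frac{7 o}{4}$)
$\frac{1}{I{\left(N \right)}} = \frac{1}{\frac{7}{4} \left(-1\right)} = \frac{1}{- \frac{7}{4}} = - \frac{4}{7}$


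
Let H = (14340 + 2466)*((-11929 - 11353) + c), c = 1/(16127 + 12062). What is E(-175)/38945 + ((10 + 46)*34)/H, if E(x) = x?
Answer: -193229047472377/42955227277169199 ≈ -0.0044984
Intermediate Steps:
c = 1/28189 ≈ 3.5475e-5
H = -11029715567382/28189 (H = (14340 + 2466)*((-11929 - 11353) + 1/28189) = 16806*(-23282 + 1/28189) = 16806*(-656296297/28189) = -11029715567382/28189 ≈ -3.9128e+8)
E(-175)/38945 + ((10 + 46)*34)/H = -175/38945 + ((10 + 46)*34)/(-11029715567382/28189) = -175*1/38945 + (56*34)*(-28189/11029715567382) = -35/7789 + 1904*(-28189/11029715567382) = -35/7789 - 26835928/5514857783691 = -193229047472377/42955227277169199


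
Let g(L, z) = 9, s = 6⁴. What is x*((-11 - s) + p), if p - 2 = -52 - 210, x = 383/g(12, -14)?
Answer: -600161/9 ≈ -66685.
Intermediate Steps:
s = 1296
x = 383/9 ≈ 42.556
p = -260 (p = 2 + (-52 - 210) = 2 - 262 = -260)
x*((-11 - s) + p) = 383*((-11 - 1*1296) - 260)/9 = 383*((-11 - 1296) - 260)/9 = 383*(-1307 - 260)/9 = (383/9)*(-1567) = -600161/9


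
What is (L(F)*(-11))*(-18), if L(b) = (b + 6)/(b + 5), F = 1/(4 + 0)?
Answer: 1650/7 ≈ 235.71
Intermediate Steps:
F = 1/4 ≈ 0.25000
L(b) = (6 + b)/(5 + b)
(L(F)*(-11))*(-18) = (((6 + 1/4)/(5 + 1/4))*(-11))*(-18) = (((25/4)/(21/4))*(-11))*(-18) = (((4/21)*(25/4))*(-11))*(-18) = ((25/21)*(-11))*(-18) = -275/21*(-18) = 1650/7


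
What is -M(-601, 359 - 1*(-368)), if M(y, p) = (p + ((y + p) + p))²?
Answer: -2496400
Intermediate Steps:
M(y, p) = (y + 3*p)² (M(y, p) = (p + ((p + y) + p))² = (p + (y + 2*p))² = (y + 3*p)²)
-M(-601, 359 - 1*(-368)) = -(-601 + 3*(359 - 1*(-368)))² = -(-601 + 3*(359 + 368))² = -(-601 + 3*727)² = -(-601 + 2181)² = -1*1580² = -1*2496400 = -2496400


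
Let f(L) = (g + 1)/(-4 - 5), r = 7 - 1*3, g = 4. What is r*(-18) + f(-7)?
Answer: -653/9 ≈ -72.556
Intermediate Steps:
r = 4 (r = 7 - 3 = 4)
f(L) = -5/9 (f(L) = (4 + 1)/(-4 - 5) = 5/(-9) = 5*(-⅑) = -5/9)
r*(-18) + f(-7) = 4*(-18) - 5/9 = -72 - 5/9 = -653/9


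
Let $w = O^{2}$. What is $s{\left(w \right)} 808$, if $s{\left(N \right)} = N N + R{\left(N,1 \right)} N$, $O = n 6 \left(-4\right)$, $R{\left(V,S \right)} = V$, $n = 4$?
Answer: $137254404096$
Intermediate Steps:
$O = -96$ ($O = 4 \cdot 6 \left(-4\right) = 24 \left(-4\right) = -96$)
$w = 9216$ ($w = \left(-96\right)^{2} = 9216$)
$s{\left(N \right)} = 2 N^{2}$ ($s{\left(N \right)} = N N + N N = N^{2} + N^{2} = 2 N^{2}$)
$s{\left(w \right)} 808 = 2 \cdot 9216^{2} \cdot 808 = 2 \cdot 84934656 \cdot 808 = 169869312 \cdot 808 = 137254404096$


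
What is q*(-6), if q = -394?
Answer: 2364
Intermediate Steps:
q*(-6) = -394*(-6) = 2364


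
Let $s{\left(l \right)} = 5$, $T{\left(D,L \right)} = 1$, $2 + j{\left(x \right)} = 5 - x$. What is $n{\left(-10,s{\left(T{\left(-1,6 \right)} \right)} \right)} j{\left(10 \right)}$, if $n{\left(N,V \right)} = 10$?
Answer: $-70$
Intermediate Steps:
$j{\left(x \right)} = 3 - x$ ($j{\left(x \right)} = -2 - \left(-5 + x\right) = 3 - x$)
$n{\left(-10,s{\left(T{\left(-1,6 \right)} \right)} \right)} j{\left(10 \right)} = 10 \left(3 - 10\right) = 10 \left(-7\right) = -70$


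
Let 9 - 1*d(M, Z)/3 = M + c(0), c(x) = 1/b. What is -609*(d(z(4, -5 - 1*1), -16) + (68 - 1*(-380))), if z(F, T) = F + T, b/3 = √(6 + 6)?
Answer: -292929 + 203*√3/2 ≈ -2.9275e+5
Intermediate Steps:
b = 6*√3 (b = 3*√(6 + 6) = 3*√12 = 3*(2*√3) = 6*√3 ≈ 10.392)
c(x) = √3/18 (c(x) = 1/(6*√3) = √3/18)
d(M, Z) = 27 - 3*M - √3/6 (d(M, Z) = 27 - 3*(M + √3/18) = 27 + (-3*M - √3/6) = 27 - 3*M - √3/6)
-609*(d(z(4, -5 - 1*1), -16) + (68 - 1*(-380))) = -609*((27 - 3*(4 + (-5 - 1*1)) - √3/6) + (68 - 1*(-380))) = -609*((27 - 3*(4 + (-5 - 1)) - √3/6) + (68 + 380)) = -609*((27 - 3*(4 - 6) - √3/6) + 448) = -609*((27 - 3*(-2) - √3/6) + 448) = -609*((27 + 6 - √3/6) + 448) = -609*((33 - √3/6) + 448) = -609*(481 - √3/6) = -292929 + 203*√3/2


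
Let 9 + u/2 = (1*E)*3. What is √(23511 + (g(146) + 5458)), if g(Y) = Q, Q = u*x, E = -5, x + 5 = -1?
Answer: √29257 ≈ 171.05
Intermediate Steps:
x = -6 (x = -5 - 1 = -6)
u = -48 (u = -18 + 2*((1*(-5))*3) = -18 + 2*(-5*3) = -18 + 2*(-15) = -18 - 30 = -48)
Q = 288 (Q = -48*(-6) = 288)
g(Y) = 288
√(23511 + (g(146) + 5458)) = √(23511 + (288 + 5458)) = √(23511 + 5746) = √29257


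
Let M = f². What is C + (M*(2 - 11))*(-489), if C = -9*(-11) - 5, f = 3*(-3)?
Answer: 356575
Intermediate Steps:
f = -9
M = 81 (M = (-9)² = 81)
C = 94 (C = 99 - 5 = 94)
C + (M*(2 - 11))*(-489) = 94 + (81*(2 - 11))*(-489) = 94 + (81*(-9))*(-489) = 94 - 729*(-489) = 94 + 356481 = 356575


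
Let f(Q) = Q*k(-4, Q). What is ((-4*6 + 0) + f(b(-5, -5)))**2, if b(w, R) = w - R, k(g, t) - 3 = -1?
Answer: 576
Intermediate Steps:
k(g, t) = 2 (k(g, t) = 3 - 1 = 2)
f(Q) = 2*Q (f(Q) = Q*2 = 2*Q)
((-4*6 + 0) + f(b(-5, -5)))**2 = ((-4*6 + 0) + 2*(-5 - 1*(-5)))**2 = ((-24 + 0) + 2*(-5 + 5))**2 = (-24 + 2*0)**2 = (-24 + 0)**2 = (-24)**2 = 576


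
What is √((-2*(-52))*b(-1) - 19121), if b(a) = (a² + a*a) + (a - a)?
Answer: I*√18913 ≈ 137.52*I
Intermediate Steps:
b(a) = 2*a² (b(a) = (a² + a²) + 0 = 2*a² + 0 = 2*a²)
√((-2*(-52))*b(-1) - 19121) = √((-2*(-52))*(2*(-1)²) - 19121) = √(104*(2*1) - 19121) = √(104*2 - 19121) = √(208 - 19121) = √(-18913) = I*√18913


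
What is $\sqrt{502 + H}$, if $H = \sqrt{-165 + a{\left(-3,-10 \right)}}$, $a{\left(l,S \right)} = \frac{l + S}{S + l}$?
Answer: $\sqrt{502 + 2 i \sqrt{41}} \approx 22.407 + 0.2858 i$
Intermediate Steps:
$a{\left(l,S \right)} = 1$ ($a{\left(l,S \right)} = \frac{S + l}{S + l} = 1$)
$H = 2 i \sqrt{41}$ ($H = \sqrt{-165 + 1} = \sqrt{-164} = 2 i \sqrt{41} \approx 12.806 i$)
$\sqrt{502 + H} = \sqrt{502 + 2 i \sqrt{41}}$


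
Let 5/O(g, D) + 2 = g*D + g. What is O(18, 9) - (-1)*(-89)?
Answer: -15837/178 ≈ -88.972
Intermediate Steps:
O(g, D) = 5/(-2 + g + D*g) (O(g, D) = 5/(-2 + (g*D + g)) = 5/(-2 + (D*g + g)) = 5/(-2 + (g + D*g)) = 5/(-2 + g + D*g))
O(18, 9) - (-1)*(-89) = 5/(-2 + 18 + 9*18) - (-1)*(-89) = 5/(-2 + 18 + 162) - 1*89 = 5/178 - 89 = -15837/178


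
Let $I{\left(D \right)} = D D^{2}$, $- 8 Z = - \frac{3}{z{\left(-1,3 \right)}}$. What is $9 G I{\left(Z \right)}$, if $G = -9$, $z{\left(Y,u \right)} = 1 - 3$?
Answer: $\frac{2187}{4096} \approx 0.53394$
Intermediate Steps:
$z{\left(Y,u \right)} = -2$
$Z = - \frac{3}{16}$ ($Z = - \frac{\left(-3\right) \frac{1}{-2}}{8} = - \frac{\left(-3\right) \left(- \frac{1}{2}\right)}{8} = \left(- \frac{1}{8}\right) \frac{3}{2} = - \frac{3}{16} \approx -0.1875$)
$I{\left(D \right)} = D^{3}$
$9 G I{\left(Z \right)} = 9 \left(-9\right) \left(- \frac{3}{16}\right)^{3} = \left(-81\right) \left(- \frac{27}{4096}\right) = \frac{2187}{4096}$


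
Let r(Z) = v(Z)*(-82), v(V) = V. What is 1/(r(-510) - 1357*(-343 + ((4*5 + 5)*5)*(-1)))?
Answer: 1/676896 ≈ 1.4773e-6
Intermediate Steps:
r(Z) = -82*Z (r(Z) = Z*(-82) = -82*Z)
1/(r(-510) - 1357*(-343 + ((4*5 + 5)*5)*(-1))) = 1/(-82*(-510) - 1357*(-343 + ((4*5 + 5)*5)*(-1))) = 1/(41820 - 1357*(-343 + ((20 + 5)*5)*(-1))) = 1/(41820 - 1357*(-343 + (25*5)*(-1))) = 1/(41820 - 1357*(-343 + 125*(-1))) = 1/(41820 - 1357*(-343 - 125)) = 1/(41820 - 1357*(-468)) = 1/(41820 + 635076) = 1/676896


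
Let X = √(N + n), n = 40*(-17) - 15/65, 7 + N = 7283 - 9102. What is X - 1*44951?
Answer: -44951 + I*√423553/13 ≈ -44951.0 + 50.062*I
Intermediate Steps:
N = -1826 (N = -7 + (7283 - 9102) = -7 - 1819 = -1826)
n = -8843/13 (n = -680 - 15*1/65 = -680 - 3/13 = -8843/13 ≈ -680.23)
X = I*√423553/13 (X = √(-1826 - 8843/13) = √(-32581/13) = I*√423553/13 ≈ 50.062*I)
X - 1*44951 = I*√423553/13 - 1*44951 = I*√423553/13 - 44951 = -44951 + I*√423553/13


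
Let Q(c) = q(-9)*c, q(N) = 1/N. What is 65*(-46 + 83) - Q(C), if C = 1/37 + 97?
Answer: 804455/333 ≈ 2415.8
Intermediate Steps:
C = 3590/37 (C = 1/37 + 97 = 3590/37 ≈ 97.027)
Q(c) = -c/9 (Q(c) = c/(-9) = -c/9)
65*(-46 + 83) - Q(C) = 65*(-46 + 83) - (-1)*3590/(9*37) = 65*37 - 1*(-3590/333) = 2405 + 3590/333 = 804455/333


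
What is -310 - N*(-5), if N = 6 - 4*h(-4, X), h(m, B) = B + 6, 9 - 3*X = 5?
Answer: -1280/3 ≈ -426.67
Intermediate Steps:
X = 4/3 (X = 3 - ⅓*5 = 3 - 5/3 = 4/3 ≈ 1.3333)
h(m, B) = 6 + B
N = -70/3 (N = 6 - 4*(6 + 4/3) = 6 - 4*22/3 = 6 - 88/3 = -70/3 ≈ -23.333)
-310 - N*(-5) = -310 - (-70)*(-5)/3 = -310 - 1*350/3 = -310 - 350/3 = -1280/3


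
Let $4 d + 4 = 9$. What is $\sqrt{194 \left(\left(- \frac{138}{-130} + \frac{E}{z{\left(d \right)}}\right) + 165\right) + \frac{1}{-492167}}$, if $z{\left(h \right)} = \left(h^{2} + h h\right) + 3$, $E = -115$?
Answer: $\frac{3 \sqrt{3259747785061885}}{1013285} \approx 169.04$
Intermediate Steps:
$d = \frac{5}{4}$ ($d = -1 + \frac{1}{4} \cdot 9 = -1 + \frac{9}{4} = \frac{5}{4} \approx 1.25$)
$z{\left(h \right)} = 3 + 2 h^{2}$ ($z{\left(h \right)} = \left(h^{2} + h^{2}\right) + 3 = 2 h^{2} + 3 = 3 + 2 h^{2}$)
$\sqrt{194 \left(\left(- \frac{138}{-130} + \frac{E}{z{\left(d \right)}}\right) + 165\right) + \frac{1}{-492167}} = \sqrt{194 \left(\left(- \frac{138}{-130} - \frac{115}{3 + 2 \left(\frac{5}{4}\right)^{2}}\right) + 165\right) + \frac{1}{-492167}} = \sqrt{194 \left(\left(\left(-138\right) \left(- \frac{1}{130}\right) - \frac{115}{3 + 2 \cdot \frac{25}{16}}\right) + 165\right) - \frac{1}{492167}} = \sqrt{194 \left(\left(\frac{69}{65} - \frac{115}{3 + \frac{25}{8}}\right) + 165\right) - \frac{1}{492167}} = \sqrt{194 \left(\left(\frac{69}{65} - \frac{115}{\frac{49}{8}}\right) + 165\right) - \frac{1}{492167}} = \sqrt{194 \left(\left(\frac{69}{65} - \frac{920}{49}\right) + 165\right) - \frac{1}{492167}} = \sqrt{194 \left(- \frac{56419}{3185} + 165\right) - \frac{1}{492167}} = \sqrt{194 \cdot \frac{469106}{3185} - \frac{1}{492167}} = \sqrt{\frac{91006564}{3185} - \frac{1}{492167}} = \sqrt{\frac{3445417506231}{120580915}} = \frac{3 \sqrt{3259747785061885}}{1013285}$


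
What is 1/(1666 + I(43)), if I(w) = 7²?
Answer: 1/1715 ≈ 0.00058309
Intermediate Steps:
I(w) = 49
1/(1666 + I(43)) = 1/(1666 + 49) = 1/1715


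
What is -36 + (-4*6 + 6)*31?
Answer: -594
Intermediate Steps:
-36 + (-4*6 + 6)*31 = -36 + (-24 + 6)*31 = -36 - 18*31 = -36 - 558 = -594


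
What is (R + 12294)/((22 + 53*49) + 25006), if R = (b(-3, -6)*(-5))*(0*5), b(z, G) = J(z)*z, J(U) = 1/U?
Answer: 12294/27625 ≈ 0.44503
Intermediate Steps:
J(U) = 1/U
b(z, G) = 1 (b(z, G) = z/z = 1)
R = 0 (R = (1*(-5))*(0*5) = -5*0 = 0)
(R + 12294)/((22 + 53*49) + 25006) = (0 + 12294)/((22 + 53*49) + 25006) = 12294/((22 + 2597) + 25006) = 12294/(2619 + 25006) = 12294/27625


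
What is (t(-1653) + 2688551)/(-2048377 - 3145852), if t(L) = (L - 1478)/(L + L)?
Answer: -8888352737/17172121074 ≈ -0.51760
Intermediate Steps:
t(L) = (-1478 + L)/(2*L) (t(L) = (-1478 + L)/((2*L)) = (-1478 + L)*(1/(2*L)) = (-1478 + L)/(2*L))
(t(-1653) + 2688551)/(-2048377 - 3145852) = ((½)*(-1478 - 1653)/(-1653) + 2688551)/(-2048377 - 3145852) = ((½)*(-1/1653)*(-3131) + 2688551)/(-5194229) = (3131/3306 + 2688551)*(-1/5194229) = (8888352737/3306)*(-1/5194229) = -8888352737/17172121074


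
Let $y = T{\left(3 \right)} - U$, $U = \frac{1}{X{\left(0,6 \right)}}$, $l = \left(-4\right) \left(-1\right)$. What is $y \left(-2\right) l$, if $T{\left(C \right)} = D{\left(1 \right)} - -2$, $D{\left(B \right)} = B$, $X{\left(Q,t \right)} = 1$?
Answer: $-16$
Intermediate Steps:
$l = 4$
$T{\left(C \right)} = 3$ ($T{\left(C \right)} = 1 - -2 = 1 + 2 = 3$)
$U = 1$ ($U = 1^{-1} = 1$)
$y = 2$ ($y = 3 - 1 = 2$)
$y \left(-2\right) l = 2 \left(-2\right) 4 = \left(-4\right) 4 = -16$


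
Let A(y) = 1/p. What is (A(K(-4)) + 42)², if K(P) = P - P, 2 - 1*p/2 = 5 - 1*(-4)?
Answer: 344569/196 ≈ 1758.0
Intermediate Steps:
p = -14 (p = 4 - 2*(5 - 1*(-4)) = 4 - 2*(5 + 4) = 4 - 2*9 = 4 - 18 = -14)
K(P) = 0
A(y) = -1/14 (A(y) = 1/(-14) = -1/14)
(A(K(-4)) + 42)² = (-1/14 + 42)² = (587/14)² = 344569/196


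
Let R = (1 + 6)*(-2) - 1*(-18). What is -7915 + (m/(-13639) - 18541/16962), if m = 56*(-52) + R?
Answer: -1831296998173/231344718 ≈ -7915.9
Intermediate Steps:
R = 4 (R = 7*(-2) + 18 = -14 + 18 = 4)
m = -2908 (m = 56*(-52) + 4 = -2912 + 4 = -2908)
-7915 + (m/(-13639) - 18541/16962) = -7915 + (-2908/(-13639) - 18541/16962) = -7915 + (-2908*(-1/13639) - 18541*1/16962) = -7915 + (2908/13639 - 18541/16962) = -7915 - 203555203/231344718 = -1831296998173/231344718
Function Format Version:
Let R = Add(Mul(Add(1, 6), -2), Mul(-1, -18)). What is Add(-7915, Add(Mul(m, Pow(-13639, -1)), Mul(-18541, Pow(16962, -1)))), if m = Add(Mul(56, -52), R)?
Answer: Rational(-1831296998173, 231344718) ≈ -7915.9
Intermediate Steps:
R = 4 (R = Add(Mul(7, -2), 18) = Add(-14, 18) = 4)
m = -2908 (m = Add(Mul(56, -52), 4) = Add(-2912, 4) = -2908)
Add(-7915, Add(Mul(m, Pow(-13639, -1)), Mul(-18541, Pow(16962, -1)))) = Add(-7915, Add(Mul(-2908, Pow(-13639, -1)), Mul(-18541, Pow(16962, -1)))) = Add(-7915, Add(Mul(-2908, Rational(-1, 13639)), Mul(-18541, Rational(1, 16962)))) = Add(-7915, Add(Rational(2908, 13639), Rational(-18541, 16962))) = Add(-7915, Rational(-203555203, 231344718)) = Rational(-1831296998173, 231344718)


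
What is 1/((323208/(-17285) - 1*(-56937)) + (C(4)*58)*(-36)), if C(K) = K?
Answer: 17285/839468517 ≈ 2.0590e-5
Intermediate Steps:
1/((323208/(-17285) - 1*(-56937)) + (C(4)*58)*(-36)) = 1/((323208/(-17285) - 1*(-56937)) + (4*58)*(-36)) = 1/((323208*(-1/17285) + 56937) + 232*(-36)) = 1/((-323208/17285 + 56937) - 8352) = 1/(983832837/17285 - 8352) = 1/(839468517/17285) = 17285/839468517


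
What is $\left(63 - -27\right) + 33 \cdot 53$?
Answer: $1839$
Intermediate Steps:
$\left(63 - -27\right) + 33 \cdot 53 = \left(63 + 27\right) + 1749 = 90 + 1749 = 1839$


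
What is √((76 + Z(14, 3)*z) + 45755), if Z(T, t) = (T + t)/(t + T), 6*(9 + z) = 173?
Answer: √1650630/6 ≈ 214.13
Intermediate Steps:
z = 119/6 (z = -9 + (⅙)*173 = -9 + 173/6 = 119/6 ≈ 19.833)
Z(T, t) = 1 (Z(T, t) = (T + t)/(T + t) = 1)
√((76 + Z(14, 3)*z) + 45755) = √((76 + 1*(119/6)) + 45755) = √((76 + 119/6) + 45755) = √(575/6 + 45755) = √(275105/6) = √1650630/6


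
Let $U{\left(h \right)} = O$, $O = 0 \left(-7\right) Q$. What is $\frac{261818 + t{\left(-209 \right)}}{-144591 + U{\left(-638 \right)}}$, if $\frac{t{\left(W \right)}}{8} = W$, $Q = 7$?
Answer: $- \frac{260146}{144591} \approx -1.7992$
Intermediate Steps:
$t{\left(W \right)} = 8 W$
$O = 0$ ($O = 0 \left(-7\right) 7 = 0 \cdot 7 = 0$)
$U{\left(h \right)} = 0$
$\frac{261818 + t{\left(-209 \right)}}{-144591 + U{\left(-638 \right)}} = \frac{261818 + 8 \left(-209\right)}{-144591 + 0} = \frac{261818 - 1672}{-144591} = 260146 \left(- \frac{1}{144591}\right) = - \frac{260146}{144591}$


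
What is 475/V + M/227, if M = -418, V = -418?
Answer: -14871/4994 ≈ -2.9778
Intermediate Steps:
475/V + M/227 = 475/(-418) - 418/227 = 475*(-1/418) - 418*1/227 = -25/22 - 418/227 = -14871/4994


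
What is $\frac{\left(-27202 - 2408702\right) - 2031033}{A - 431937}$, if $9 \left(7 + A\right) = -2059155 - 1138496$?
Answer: $\frac{40202433}{7085147} \approx 5.6742$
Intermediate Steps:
$A = - \frac{3197714}{9}$ ($A = -7 + \frac{-2059155 - 1138496}{9} = -7 + \frac{1}{9} \left(-3197651\right) = -7 - \frac{3197651}{9} = - \frac{3197714}{9} \approx -3.553 \cdot 10^{5}$)
$\frac{\left(-27202 - 2408702\right) - 2031033}{A - 431937} = \frac{\left(-27202 - 2408702\right) - 2031033}{- \frac{3197714}{9} - 431937} = \frac{\left(-27202 - 2408702\right) - 2031033}{- \frac{7085147}{9}} = \left(-2435904 - 2031033\right) \left(- \frac{9}{7085147}\right) = \left(-4466937\right) \left(- \frac{9}{7085147}\right) = \frac{40202433}{7085147}$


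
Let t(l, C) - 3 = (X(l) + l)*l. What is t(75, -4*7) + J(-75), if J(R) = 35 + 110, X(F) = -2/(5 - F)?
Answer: 40426/7 ≈ 5775.1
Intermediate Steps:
t(l, C) = 3 + l*(l + 2/(-5 + l)) (t(l, C) = 3 + (2/(-5 + l) + l)*l = 3 + (l + 2/(-5 + l))*l = 3 + l*(l + 2/(-5 + l)))
J(R) = 145
t(75, -4*7) + J(-75) = (2*75 + (-5 + 75)*(3 + 75²))/(-5 + 75) + 145 = (150 + 70*(3 + 5625))/70 + 145 = (150 + 70*5628)/70 + 145 = (150 + 393960)/70 + 145 = (1/70)*394110 + 145 = 39411/7 + 145 = 40426/7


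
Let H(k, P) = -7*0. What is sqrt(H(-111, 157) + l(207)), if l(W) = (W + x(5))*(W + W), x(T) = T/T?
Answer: 12*sqrt(598) ≈ 293.45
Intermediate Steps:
x(T) = 1
H(k, P) = 0
l(W) = 2*W*(1 + W) (l(W) = (W + 1)*(W + W) = (1 + W)*(2*W) = 2*W*(1 + W))
sqrt(H(-111, 157) + l(207)) = sqrt(0 + 2*207*(1 + 207)) = sqrt(0 + 2*207*208) = sqrt(0 + 86112) = sqrt(86112) = 12*sqrt(598)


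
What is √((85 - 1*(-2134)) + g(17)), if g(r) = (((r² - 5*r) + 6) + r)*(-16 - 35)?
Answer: I*√9358 ≈ 96.737*I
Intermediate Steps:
g(r) = -306 - 51*r² + 204*r (g(r) = ((6 + r² - 5*r) + r)*(-51) = (6 + r² - 4*r)*(-51) = -306 - 51*r² + 204*r)
√((85 - 1*(-2134)) + g(17)) = √((85 - 1*(-2134)) + (-306 - 51*17² + 204*17)) = √((85 + 2134) + (-306 - 51*289 + 3468)) = √(2219 + (-306 - 14739 + 3468)) = √(2219 - 11577) = √(-9358) = I*√9358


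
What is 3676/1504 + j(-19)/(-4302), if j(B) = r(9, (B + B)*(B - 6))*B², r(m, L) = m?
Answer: 151773/89864 ≈ 1.6889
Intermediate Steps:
j(B) = 9*B²
3676/1504 + j(-19)/(-4302) = 3676/1504 + (9*(-19)²)/(-4302) = 3676*(1/1504) + (9*361)*(-1/4302) = 919/376 + 3249*(-1/4302) = 919/376 - 361/478 = 151773/89864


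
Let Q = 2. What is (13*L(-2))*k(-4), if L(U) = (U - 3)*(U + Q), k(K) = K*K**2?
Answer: 0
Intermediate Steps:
k(K) = K**3
L(U) = (-3 + U)*(2 + U) (L(U) = (U - 3)*(U + 2) = (-3 + U)*(2 + U))
(13*L(-2))*k(-4) = (13*(-6 + (-2)**2 - 1*(-2)))*(-4)**3 = (13*(-6 + 4 + 2))*(-64) = (13*0)*(-64) = 0*(-64) = 0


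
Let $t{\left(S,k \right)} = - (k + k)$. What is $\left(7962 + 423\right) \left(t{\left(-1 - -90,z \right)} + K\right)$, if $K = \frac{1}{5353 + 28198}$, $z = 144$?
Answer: $- \frac{81021630495}{33551} \approx -2.4149 \cdot 10^{6}$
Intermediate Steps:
$t{\left(S,k \right)} = - 2 k$
$K = \frac{1}{33551} \approx 2.9805 \cdot 10^{-5}$
$\left(7962 + 423\right) \left(t{\left(-1 - -90,z \right)} + K\right) = \left(7962 + 423\right) \left(\left(-2\right) 144 + \frac{1}{33551}\right) = 8385 \left(-288 + \frac{1}{33551}\right) = 8385 \left(- \frac{9662687}{33551}\right) = - \frac{81021630495}{33551}$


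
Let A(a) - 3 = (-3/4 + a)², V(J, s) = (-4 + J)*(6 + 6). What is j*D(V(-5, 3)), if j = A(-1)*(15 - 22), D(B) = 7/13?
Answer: -4753/208 ≈ -22.851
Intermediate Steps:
V(J, s) = -48 + 12*J (V(J, s) = (-4 + J)*12 = -48 + 12*J)
D(B) = 7/13 (D(B) = 7*(1/13) = 7/13)
A(a) = 3 + (-¾ + a)² (A(a) = 3 + (-3/4 + a)² = 3 + (-3*¼ + a)² = 3 + (-¾ + a)²)
j = -679/16 (j = (3 + (-3 + 4*(-1))²/16)*(15 - 22) = (3 + (-3 - 4)²/16)*(-7) = (3 + (1/16)*(-7)²)*(-7) = (3 + (1/16)*49)*(-7) = (3 + 49/16)*(-7) = (97/16)*(-7) = -679/16 ≈ -42.438)
j*D(V(-5, 3)) = -679/16*7/13 = -4753/208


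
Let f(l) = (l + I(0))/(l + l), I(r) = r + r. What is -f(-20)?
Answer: -1/2 ≈ -0.50000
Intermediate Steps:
I(r) = 2*r
f(l) = 1/2 (f(l) = (l + 2*0)/(l + l) = (l + 0)/((2*l)) = l*(1/(2*l)) = 1/2)
-f(-20) = -1*1/2 = -1/2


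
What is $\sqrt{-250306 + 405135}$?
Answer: $\sqrt{154829} \approx 393.48$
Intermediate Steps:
$\sqrt{-250306 + 405135} = \sqrt{154829}$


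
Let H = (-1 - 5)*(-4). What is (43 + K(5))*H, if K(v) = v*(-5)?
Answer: 432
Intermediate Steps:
K(v) = -5*v
H = 24 (H = -6*(-4) = 24)
(43 + K(5))*H = (43 - 5*5)*24 = (43 - 25)*24 = 18*24 = 432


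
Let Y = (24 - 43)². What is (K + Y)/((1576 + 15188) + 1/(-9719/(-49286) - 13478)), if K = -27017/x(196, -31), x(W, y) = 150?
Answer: 18023556212537/1670365763146500 ≈ 0.010790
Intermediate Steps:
Y = 361 (Y = (-19)² = 361)
K = -27017/150 ≈ -180.11
(K + Y)/((1576 + 15188) + 1/(-9719/(-49286) - 13478)) = (-27017/150 + 361)/((1576 + 15188) + 1/(-9719/(-49286) - 13478)) = 27133/(150*(16764 + 1/(-9719*(-1/49286) - 13478))) = 27133/(150*(16764 + 1/(9719/49286 - 13478))) = 27133/(150*(16764 + 1/(-664266989/49286))) = 27133/(150*(16764 - 49286/664266989)) = 27133/(150*(11135771754310/664266989)) = (27133/150)*(664266989/11135771754310) = 18023556212537/1670365763146500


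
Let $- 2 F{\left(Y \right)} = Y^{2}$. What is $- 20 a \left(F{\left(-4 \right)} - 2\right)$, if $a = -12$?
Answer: $-2400$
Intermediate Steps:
$F{\left(Y \right)} = - \frac{Y^{2}}{2}$
$- 20 a \left(F{\left(-4 \right)} - 2\right) = \left(-20\right) \left(-12\right) \left(- \frac{\left(-4\right)^{2}}{2} - 2\right) = 240 \left(\left(- \frac{1}{2}\right) 16 - 2\right) = 240 \left(-8 - 2\right) = 240 \left(-10\right) = -2400$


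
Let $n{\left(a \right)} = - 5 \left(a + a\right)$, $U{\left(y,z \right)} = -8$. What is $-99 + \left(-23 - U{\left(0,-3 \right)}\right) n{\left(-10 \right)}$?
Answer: $-1599$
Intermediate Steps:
$n{\left(a \right)} = - 10 a$ ($n{\left(a \right)} = - 5 \cdot 2 a = - 10 a$)
$-99 + \left(-23 - U{\left(0,-3 \right)}\right) n{\left(-10 \right)} = -99 + \left(-23 - -8\right) \left(\left(-10\right) \left(-10\right)\right) = -99 + \left(-23 + 8\right) 100 = -99 - 1500 = -1599$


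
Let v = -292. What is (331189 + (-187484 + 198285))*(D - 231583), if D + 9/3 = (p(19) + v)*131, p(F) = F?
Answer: -91430684510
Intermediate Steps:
D = -35766 (D = -3 + (19 - 292)*131 = -3 - 273*131 = -3 - 35763 = -35766)
(331189 + (-187484 + 198285))*(D - 231583) = (331189 + (-187484 + 198285))*(-35766 - 231583) = (331189 + 10801)*(-267349) = 341990*(-267349) = -91430684510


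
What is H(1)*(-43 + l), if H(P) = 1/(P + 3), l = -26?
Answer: -69/4 ≈ -17.250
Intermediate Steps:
H(P) = 1/(3 + P)
H(1)*(-43 + l) = (-43 - 26)/(3 + 1) = -69/4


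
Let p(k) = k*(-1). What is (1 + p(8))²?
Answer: 49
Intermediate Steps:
p(k) = -k
(1 + p(8))² = (1 - 1*8)² = (1 - 8)² = (-7)² = 49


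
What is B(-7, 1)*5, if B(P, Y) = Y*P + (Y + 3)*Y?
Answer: -15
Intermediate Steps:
B(P, Y) = P*Y + Y*(3 + Y) (B(P, Y) = P*Y + (3 + Y)*Y = P*Y + Y*(3 + Y))
B(-7, 1)*5 = (1*(3 - 7 + 1))*5 = (1*(-3))*5 = -3*5 = -15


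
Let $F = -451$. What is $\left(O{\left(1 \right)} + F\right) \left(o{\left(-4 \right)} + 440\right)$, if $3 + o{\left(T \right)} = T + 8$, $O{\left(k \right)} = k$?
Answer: $-198450$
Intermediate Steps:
$o{\left(T \right)} = 5 + T$ ($o{\left(T \right)} = -3 + \left(T + 8\right) = -3 + \left(8 + T\right) = 5 + T$)
$\left(O{\left(1 \right)} + F\right) \left(o{\left(-4 \right)} + 440\right) = \left(1 - 451\right) \left(\left(5 - 4\right) + 440\right) = - 450 \left(1 + 440\right) = \left(-450\right) 441 = -198450$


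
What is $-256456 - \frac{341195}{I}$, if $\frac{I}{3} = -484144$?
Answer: $- \frac{372484559797}{1452432} \approx -2.5646 \cdot 10^{5}$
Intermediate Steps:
$I = -1452432$ ($I = 3 \left(-484144\right) = -1452432$)
$-256456 - \frac{341195}{I} = -256456 - \frac{341195}{-1452432} = -256456 - 341195 \left(- \frac{1}{1452432}\right) = -256456 - - \frac{341195}{1452432} = -256456 + \frac{341195}{1452432} = - \frac{372484559797}{1452432}$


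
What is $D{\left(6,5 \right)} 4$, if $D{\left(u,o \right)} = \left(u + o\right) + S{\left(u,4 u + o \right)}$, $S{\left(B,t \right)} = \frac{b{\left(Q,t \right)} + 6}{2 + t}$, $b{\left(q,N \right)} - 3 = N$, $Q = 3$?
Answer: $\frac{1516}{31} \approx 48.903$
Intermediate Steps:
$b{\left(q,N \right)} = 3 + N$
$S{\left(B,t \right)} = \frac{9 + t}{2 + t}$ ($S{\left(B,t \right)} = \frac{\left(3 + t\right) + 6}{2 + t} = \frac{9 + t}{2 + t}$)
$D{\left(u,o \right)} = o + u + \frac{9 + o + 4 u}{2 + o + 4 u}$ ($D{\left(u,o \right)} = \left(u + o\right) + \frac{9 + \left(4 u + o\right)}{2 + \left(4 u + o\right)} = \left(o + u\right) + \frac{9 + \left(o + 4 u\right)}{2 + \left(o + 4 u\right)} = \left(o + u\right) + \frac{9 + o + 4 u}{2 + o + 4 u} = o + u + \frac{9 + o + 4 u}{2 + o + 4 u}$)
$D{\left(6,5 \right)} 4 = \frac{9 + 5 + 4 \cdot 6 + \left(5 + 6\right) \left(2 + 5 + 4 \cdot 6\right)}{2 + 5 + 4 \cdot 6} \cdot 4 = \frac{9 + 5 + 24 + 11 \left(2 + 5 + 24\right)}{2 + 5 + 24} \cdot 4 = \frac{9 + 5 + 24 + 11 \cdot 31}{31} \cdot 4 = \frac{9 + 5 + 24 + 341}{31} \cdot 4 = \frac{1}{31} \cdot 379 \cdot 4 = \frac{379}{31} \cdot 4 = \frac{1516}{31}$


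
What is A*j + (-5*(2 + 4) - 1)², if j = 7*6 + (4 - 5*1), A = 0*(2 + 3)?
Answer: 961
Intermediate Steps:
A = 0 (A = 0*5 = 0)
j = 41 (j = 42 + (4 - 5) = 42 - 1 = 41)
A*j + (-5*(2 + 4) - 1)² = 0*41 + (-5*(2 + 4) - 1)² = 0 + (-5*6 - 1)² = 0 + (-30 - 1)² = 0 + (-31)² = 0 + 961 = 961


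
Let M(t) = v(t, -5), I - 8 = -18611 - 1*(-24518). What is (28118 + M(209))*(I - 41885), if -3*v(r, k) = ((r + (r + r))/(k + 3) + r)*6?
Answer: -1018922190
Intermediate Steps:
I = 5915 (I = 8 + (-18611 - 1*(-24518)) = 8 + (-18611 + 24518) = 8 + 5907 = 5915)
v(r, k) = -2*r - 6*r/(3 + k) (v(r, k) = -((r + (r + r))/(k + 3) + r)*6/3 = -((r + 2*r)/(3 + k) + r)*6/3 = -((3*r)/(3 + k) + r)*6/3 = -(3*r/(3 + k) + r)*6/3 = -(r + 3*r/(3 + k))*6/3 = -(6*r + 18*r/(3 + k))/3 = -2*r - 6*r/(3 + k))
M(t) = t (M(t) = -2*t*(6 - 5)/(3 - 5) = -2*t*1/(-2) = -2*t*(-½)*1 = t)
(28118 + M(209))*(I - 41885) = (28118 + 209)*(5915 - 41885) = 28327*(-35970) = -1018922190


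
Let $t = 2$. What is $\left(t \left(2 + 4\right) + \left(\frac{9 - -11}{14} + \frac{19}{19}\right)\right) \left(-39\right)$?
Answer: $- \frac{3939}{7} \approx -562.71$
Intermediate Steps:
$\left(t \left(2 + 4\right) + \left(\frac{9 - -11}{14} + \frac{19}{19}\right)\right) \left(-39\right) = \left(2 \left(2 + 4\right) + \left(\frac{9 - -11}{14} + \frac{19}{19}\right)\right) \left(-39\right) = \left(2 \cdot 6 + \left(\left(9 + 11\right) \frac{1}{14} + 19 \cdot \frac{1}{19}\right)\right) \left(-39\right) = \left(12 + \left(20 \cdot \frac{1}{14} + 1\right)\right) \left(-39\right) = \left(12 + \left(\frac{10}{7} + 1\right)\right) \left(-39\right) = \left(12 + \frac{17}{7}\right) \left(-39\right) = \frac{101}{7} \left(-39\right) = - \frac{3939}{7}$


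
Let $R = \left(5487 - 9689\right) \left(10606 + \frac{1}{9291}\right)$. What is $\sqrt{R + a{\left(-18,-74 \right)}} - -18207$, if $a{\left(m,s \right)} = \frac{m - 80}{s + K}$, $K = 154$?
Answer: $18207 + \frac{i \sqrt{1538836924470655290}}{185820} \approx 18207.0 + 6675.8 i$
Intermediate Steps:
$a{\left(m,s \right)} = \frac{-80 + m}{154 + s}$ ($a{\left(m,s \right)} = \frac{m - 80}{s + 154} = \frac{-80 + m}{154 + s}$)
$R = - \frac{414066538094}{9291}$ ($R = - 4202 \left(10606 + \frac{1}{9291}\right) = \left(-4202\right) \frac{98540347}{9291} = - \frac{414066538094}{9291} \approx -4.4566 \cdot 10^{7}$)
$\sqrt{R + a{\left(-18,-74 \right)}} - -18207 = \sqrt{- \frac{414066538094}{9291} + \frac{-80 - 18}{154 - 74}} - -18207 = \sqrt{- \frac{414066538094}{9291} + \frac{1}{80} \left(-98\right)} + 18207 = \sqrt{- \frac{414066538094}{9291} - \frac{49}{40}} + 18207 = \sqrt{- \frac{16562661979019}{371640}} + 18207 = \frac{i \sqrt{1538836924470655290}}{185820} + 18207 = 18207 + \frac{i \sqrt{1538836924470655290}}{185820}$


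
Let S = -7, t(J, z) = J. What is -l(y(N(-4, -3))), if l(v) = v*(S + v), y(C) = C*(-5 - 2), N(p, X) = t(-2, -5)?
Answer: -98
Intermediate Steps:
N(p, X) = -2
y(C) = -7*C (y(C) = C*(-7) = -7*C)
l(v) = v*(-7 + v)
-l(y(N(-4, -3))) = -(-7*(-2))*(-7 - 7*(-2)) = -14*(-7 + 14) = -14*7 = -1*98 = -98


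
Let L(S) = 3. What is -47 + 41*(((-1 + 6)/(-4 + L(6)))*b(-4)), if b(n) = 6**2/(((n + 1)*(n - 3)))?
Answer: -2789/7 ≈ -398.43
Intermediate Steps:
b(n) = 36/((1 + n)*(-3 + n)) (b(n) = 36/(((1 + n)*(-3 + n))) = 36*(1/((1 + n)*(-3 + n))) = 36/((1 + n)*(-3 + n)))
-47 + 41*(((-1 + 6)/(-4 + L(6)))*b(-4)) = -47 + 41*(((-1 + 6)/(-4 + 3))*(36/(-3 + (-4)**2 - 2*(-4)))) = -47 + 41*((5/(-1))*(36/(-3 + 16 + 8))) = -47 + 41*((5*(-1))*(36/21)) = -47 + 41*(-180/21) = -47 + 41*(-5*12/7) = -47 + 41*(-60/7) = -47 - 2460/7 = -2789/7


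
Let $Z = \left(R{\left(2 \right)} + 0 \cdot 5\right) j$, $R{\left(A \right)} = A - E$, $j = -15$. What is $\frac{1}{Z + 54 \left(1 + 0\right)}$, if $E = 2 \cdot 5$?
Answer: $\frac{1}{174} \approx 0.0057471$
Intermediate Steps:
$E = 10$
$R{\left(A \right)} = -10 + A$ ($R{\left(A \right)} = A - 10 = -10 + A$)
$Z = 120$ ($Z = \left(\left(-10 + 2\right) + 0 \cdot 5\right) \left(-15\right) = \left(-8 + 0\right) \left(-15\right) = \left(-8\right) \left(-15\right) = 120$)
$\frac{1}{Z + 54 \left(1 + 0\right)} = \frac{1}{120 + 54 \left(1 + 0\right)} = \frac{1}{120 + 54 \cdot 1} = \frac{1}{120 + 54} = \frac{1}{174}$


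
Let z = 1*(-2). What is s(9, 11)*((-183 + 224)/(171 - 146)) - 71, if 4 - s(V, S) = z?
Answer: -1529/25 ≈ -61.160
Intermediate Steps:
z = -2
s(V, S) = 6 (s(V, S) = 4 - 1*(-2) = 4 + 2 = 6)
s(9, 11)*((-183 + 224)/(171 - 146)) - 71 = 6*((-183 + 224)/(171 - 146)) - 71 = 6*(41/25) - 71 = 246/25 - 71 = -1529/25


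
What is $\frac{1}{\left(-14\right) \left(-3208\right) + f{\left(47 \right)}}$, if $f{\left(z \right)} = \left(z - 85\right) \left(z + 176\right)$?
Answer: $\frac{1}{36438} \approx 2.7444 \cdot 10^{-5}$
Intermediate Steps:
$f{\left(z \right)} = \left(-85 + z\right) \left(176 + z\right)$ ($f{\left(z \right)} = \left(z + \left(-130 + 45\right)\right) \left(176 + z\right) = \left(z - 85\right) \left(176 + z\right) = \left(-85 + z\right) \left(176 + z\right)$)
$\frac{1}{\left(-14\right) \left(-3208\right) + f{\left(47 \right)}} = \frac{1}{\left(-14\right) \left(-3208\right) + \left(-14960 + 47^{2} + 91 \cdot 47\right)} = \frac{1}{44912 + \left(-14960 + 2209 + 4277\right)} = \frac{1}{44912 - 8474} = \frac{1}{36438}$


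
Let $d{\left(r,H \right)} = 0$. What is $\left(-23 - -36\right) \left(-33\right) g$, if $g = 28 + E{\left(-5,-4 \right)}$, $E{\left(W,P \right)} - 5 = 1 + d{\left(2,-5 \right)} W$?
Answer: $-14586$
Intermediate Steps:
$E{\left(W,P \right)} = 6$ ($E{\left(W,P \right)} = 5 + \left(1 + 0 W\right) = 5 + \left(1 + 0\right) = 5 + 1 = 6$)
$g = 34$ ($g = 28 + 6 = 34$)
$\left(-23 - -36\right) \left(-33\right) g = \left(-23 - -36\right) \left(-33\right) 34 = \left(-23 + 36\right) \left(-33\right) 34 = 13 \left(-33\right) 34 = \left(-429\right) 34 = -14586$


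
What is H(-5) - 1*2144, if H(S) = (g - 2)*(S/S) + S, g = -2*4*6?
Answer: -2199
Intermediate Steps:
g = -48 (g = -8*6 = -48)
H(S) = -50 + S (H(S) = (-48 - 2)*(S/S) + S = -50*1 + S = -50 + S)
H(-5) - 1*2144 = (-50 - 5) - 1*2144 = -55 - 2144 = -2199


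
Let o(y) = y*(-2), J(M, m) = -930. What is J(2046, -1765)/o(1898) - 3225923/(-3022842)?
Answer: 1882105846/1434338529 ≈ 1.3122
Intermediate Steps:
o(y) = -2*y
J(2046, -1765)/o(1898) - 3225923/(-3022842) = -930/((-2*1898)) - 3225923/(-3022842) = -930/(-3796) - 3225923*(-1/3022842) = -930*(-1/3796) + 3225923/3022842 = 465/1898 + 3225923/3022842 = 1882105846/1434338529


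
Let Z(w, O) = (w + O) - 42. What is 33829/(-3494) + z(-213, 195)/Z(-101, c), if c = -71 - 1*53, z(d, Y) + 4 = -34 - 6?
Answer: -8878607/932898 ≈ -9.5172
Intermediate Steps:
z(d, Y) = -44 (z(d, Y) = -4 + (-34 - 6) = -4 - 40 = -44)
c = -124 (c = -71 - 53 = -124)
Z(w, O) = -42 + O + w (Z(w, O) = (O + w) - 42 = -42 + O + w)
33829/(-3494) + z(-213, 195)/Z(-101, c) = 33829/(-3494) - 44/(-42 - 124 - 101) = 33829*(-1/3494) - 44/(-267) = -33829/3494 - 44*(-1/267) = -33829/3494 + 44/267 = -8878607/932898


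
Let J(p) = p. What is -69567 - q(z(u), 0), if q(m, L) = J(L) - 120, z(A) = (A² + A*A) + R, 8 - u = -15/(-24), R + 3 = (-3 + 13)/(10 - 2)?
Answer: -69447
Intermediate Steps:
R = -7/4 (R = -3 + (-3 + 13)/(10 - 2) = -3 + 10/8 = -3 + 10*(⅛) = -3 + 5/4 = -7/4 ≈ -1.7500)
u = 59/8 (u = 8 - (-15)/(-24) = 8 - (-15)*(-1)/24 = 8 - 1*5/8 = 8 - 5/8 = 59/8 ≈ 7.3750)
z(A) = -7/4 + 2*A² (z(A) = (A² + A*A) - 7/4 = (A² + A²) - 7/4 = 2*A² - 7/4 = -7/4 + 2*A²)
q(m, L) = -120 + L (q(m, L) = L - 120 = -120 + L)
-69567 - q(z(u), 0) = -69567 - (-120 + 0) = -69567 - 1*(-120) = -69567 + 120 = -69447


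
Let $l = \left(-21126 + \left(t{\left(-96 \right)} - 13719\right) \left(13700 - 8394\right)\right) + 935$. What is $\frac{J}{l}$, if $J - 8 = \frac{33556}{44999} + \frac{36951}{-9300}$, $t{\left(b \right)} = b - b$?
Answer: $- \frac{665746117}{10157216376564500} \approx -6.5544 \cdot 10^{-8}$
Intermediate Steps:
$t{\left(b \right)} = 0$
$l = -72813205$ ($l = \left(-21126 + \left(0 - 13719\right) \left(13700 - 8394\right)\right) + 935 = \left(-21126 - 72793014\right) + 935 = -72814140 + 935 = -72813205$)
$J = \frac{665746117}{139496900}$ ($J = 8 + \left(\frac{33556}{44999} + \frac{36951}{-9300}\right) = 8 + \left(33556 \cdot \frac{1}{44999} + 36951 \left(- \frac{1}{9300}\right)\right) = 8 + \left(\frac{33556}{44999} - \frac{12317}{3100}\right) = 8 - \frac{450229083}{139496900} = \frac{665746117}{139496900} \approx 4.7725$)
$\frac{J}{l} = \frac{665746117}{139496900 \left(-72813205\right)} = \frac{665746117}{139496900} \left(- \frac{1}{72813205}\right) = - \frac{665746117}{10157216376564500}$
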